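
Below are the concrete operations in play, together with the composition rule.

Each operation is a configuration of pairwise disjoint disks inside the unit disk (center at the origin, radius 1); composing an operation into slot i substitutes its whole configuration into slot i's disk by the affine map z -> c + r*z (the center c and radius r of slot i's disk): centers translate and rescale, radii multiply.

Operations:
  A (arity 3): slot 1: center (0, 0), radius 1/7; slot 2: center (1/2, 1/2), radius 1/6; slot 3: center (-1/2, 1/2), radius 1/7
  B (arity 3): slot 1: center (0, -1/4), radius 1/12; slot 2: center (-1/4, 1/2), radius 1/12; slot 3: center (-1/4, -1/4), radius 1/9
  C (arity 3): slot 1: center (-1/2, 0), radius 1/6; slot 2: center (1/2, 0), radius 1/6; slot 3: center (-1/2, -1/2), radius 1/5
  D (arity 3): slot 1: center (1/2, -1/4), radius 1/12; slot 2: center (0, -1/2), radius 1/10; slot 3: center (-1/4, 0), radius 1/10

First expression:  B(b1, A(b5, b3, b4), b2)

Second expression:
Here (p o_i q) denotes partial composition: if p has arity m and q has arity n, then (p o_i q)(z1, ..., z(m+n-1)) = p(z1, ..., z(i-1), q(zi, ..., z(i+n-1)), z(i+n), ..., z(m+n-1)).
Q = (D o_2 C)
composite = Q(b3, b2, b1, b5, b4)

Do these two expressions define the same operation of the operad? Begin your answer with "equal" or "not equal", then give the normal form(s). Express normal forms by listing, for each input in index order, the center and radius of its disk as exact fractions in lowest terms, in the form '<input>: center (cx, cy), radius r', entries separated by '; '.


Reducing the first expression gives b1: center (0, -1/4), radius 1/12; b2: center (-1/4, -1/4), radius 1/9; b3: center (-5/24, 13/24), radius 1/72; b4: center (-7/24, 13/24), radius 1/84; b5: center (-1/4, 1/2), radius 1/84
Reducing the second expression gives b1: center (1/20, -1/2), radius 1/60; b2: center (-1/20, -1/2), radius 1/60; b3: center (1/2, -1/4), radius 1/12; b4: center (-1/4, 0), radius 1/10; b5: center (-1/20, -11/20), radius 1/50
No match — not equal.

not equal: they reduce to b1: center (0, -1/4), radius 1/12; b2: center (-1/4, -1/4), radius 1/9; b3: center (-5/24, 13/24), radius 1/72; b4: center (-7/24, 13/24), radius 1/84; b5: center (-1/4, 1/2), radius 1/84 and b1: center (1/20, -1/2), radius 1/60; b2: center (-1/20, -1/2), radius 1/60; b3: center (1/2, -1/4), radius 1/12; b4: center (-1/4, 0), radius 1/10; b5: center (-1/20, -11/20), radius 1/50


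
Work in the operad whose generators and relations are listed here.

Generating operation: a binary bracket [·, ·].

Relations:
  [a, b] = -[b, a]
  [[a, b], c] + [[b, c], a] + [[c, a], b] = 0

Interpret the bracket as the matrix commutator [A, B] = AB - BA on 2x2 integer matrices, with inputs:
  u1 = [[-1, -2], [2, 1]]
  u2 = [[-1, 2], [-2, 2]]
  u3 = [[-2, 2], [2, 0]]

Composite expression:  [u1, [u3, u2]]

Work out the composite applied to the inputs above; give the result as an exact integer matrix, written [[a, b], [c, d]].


[u3, u2] = [[-8, 2], [-10, 8]]
[u1, [u3, u2]] = [[16, -36], [-52, -16]]

[[16, -36], [-52, -16]]


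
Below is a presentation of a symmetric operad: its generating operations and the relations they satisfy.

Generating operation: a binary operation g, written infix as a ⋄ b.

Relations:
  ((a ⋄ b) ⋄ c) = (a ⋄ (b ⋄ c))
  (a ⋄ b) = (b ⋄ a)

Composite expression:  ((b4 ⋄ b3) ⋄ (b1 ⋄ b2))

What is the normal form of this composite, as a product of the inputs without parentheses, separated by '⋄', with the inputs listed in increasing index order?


b1 ⋄ b2 ⋄ b3 ⋄ b4

Any arrangement under g is one operation, so sort the b-inputs.
(b4 ⋄ b3) spells out as b4 ⋄ b3
(b1 ⋄ b2) spells out as b1 ⋄ b2
((b4 ⋄ b3) ⋄ (b1 ⋄ b2)) spells out as b4 ⋄ b3 ⋄ b1 ⋄ b2
commutativity sorts the factors: b1 ⋄ b2 ⋄ b3 ⋄ b4


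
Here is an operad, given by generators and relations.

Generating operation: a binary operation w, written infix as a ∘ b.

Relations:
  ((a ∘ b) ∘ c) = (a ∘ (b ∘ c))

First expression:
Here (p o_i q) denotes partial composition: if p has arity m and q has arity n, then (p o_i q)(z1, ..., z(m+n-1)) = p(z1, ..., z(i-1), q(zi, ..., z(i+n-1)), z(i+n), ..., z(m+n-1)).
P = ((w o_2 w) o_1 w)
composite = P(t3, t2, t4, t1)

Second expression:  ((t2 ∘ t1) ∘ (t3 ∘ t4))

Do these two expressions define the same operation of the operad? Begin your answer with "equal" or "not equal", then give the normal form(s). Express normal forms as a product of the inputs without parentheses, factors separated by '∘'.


not equal; first: t3 ∘ t2 ∘ t4 ∘ t1; second: t2 ∘ t1 ∘ t3 ∘ t4

In normal form, the first expression is t3 ∘ t2 ∘ t4 ∘ t1
In normal form, the second expression is t2 ∘ t1 ∘ t3 ∘ t4
Distinct normal forms: not equal.


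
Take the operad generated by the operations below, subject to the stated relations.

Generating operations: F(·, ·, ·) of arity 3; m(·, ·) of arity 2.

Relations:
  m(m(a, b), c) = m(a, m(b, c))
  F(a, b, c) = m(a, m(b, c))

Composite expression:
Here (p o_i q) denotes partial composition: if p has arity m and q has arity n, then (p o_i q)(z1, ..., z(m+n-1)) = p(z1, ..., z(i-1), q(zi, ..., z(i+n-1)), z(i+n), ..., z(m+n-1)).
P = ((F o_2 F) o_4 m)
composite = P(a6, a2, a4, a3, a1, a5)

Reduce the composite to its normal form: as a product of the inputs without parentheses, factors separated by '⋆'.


All parenthesizations of F agree; list the a-inputs left to right.
m(a3, a1) flattens to a3 ⋆ a1
F(a2, a4, m(a3, a1)) flattens to a2 ⋆ a4 ⋆ a3 ⋆ a1
F(a6, F(a2, a4, m(a3, a1)), a5) flattens to a6 ⋆ a2 ⋆ a4 ⋆ a3 ⋆ a1 ⋆ a5

a6 ⋆ a2 ⋆ a4 ⋆ a3 ⋆ a1 ⋆ a5


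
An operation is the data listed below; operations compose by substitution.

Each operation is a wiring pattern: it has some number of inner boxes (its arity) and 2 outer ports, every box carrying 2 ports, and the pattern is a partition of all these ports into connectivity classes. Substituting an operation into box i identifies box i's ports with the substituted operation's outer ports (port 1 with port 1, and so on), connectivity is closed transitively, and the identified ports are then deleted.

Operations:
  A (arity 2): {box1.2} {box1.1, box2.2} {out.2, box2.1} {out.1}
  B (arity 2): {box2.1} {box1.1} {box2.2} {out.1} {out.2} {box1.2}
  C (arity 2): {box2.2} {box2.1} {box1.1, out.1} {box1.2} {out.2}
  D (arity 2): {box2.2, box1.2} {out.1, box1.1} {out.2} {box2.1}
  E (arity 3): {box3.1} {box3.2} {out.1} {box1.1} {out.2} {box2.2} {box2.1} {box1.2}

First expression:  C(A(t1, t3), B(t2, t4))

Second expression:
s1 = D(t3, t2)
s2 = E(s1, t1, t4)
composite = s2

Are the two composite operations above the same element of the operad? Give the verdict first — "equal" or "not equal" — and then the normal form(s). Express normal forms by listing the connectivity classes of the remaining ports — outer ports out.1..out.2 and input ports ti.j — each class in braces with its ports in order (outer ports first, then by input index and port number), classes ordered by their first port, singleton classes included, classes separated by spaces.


not equal; the first gives {out.1} {out.2} {t1.1, t3.2} {t1.2} {t2.1} {t2.2} {t3.1} {t4.1} {t4.2} and the second {out.1} {out.2} {t1.1} {t1.2} {t2.1} {t2.2, t3.2} {t3.1} {t4.1} {t4.2}

The first expression reduces to {out.1} {out.2} {t1.1, t3.2} {t1.2} {t2.1} {t2.2} {t3.1} {t4.1} {t4.2}
The second expression reduces to {out.1} {out.2} {t1.1} {t1.2} {t2.1} {t2.2, t3.2} {t3.1} {t4.1} {t4.2}
The forms do not match — not equal.


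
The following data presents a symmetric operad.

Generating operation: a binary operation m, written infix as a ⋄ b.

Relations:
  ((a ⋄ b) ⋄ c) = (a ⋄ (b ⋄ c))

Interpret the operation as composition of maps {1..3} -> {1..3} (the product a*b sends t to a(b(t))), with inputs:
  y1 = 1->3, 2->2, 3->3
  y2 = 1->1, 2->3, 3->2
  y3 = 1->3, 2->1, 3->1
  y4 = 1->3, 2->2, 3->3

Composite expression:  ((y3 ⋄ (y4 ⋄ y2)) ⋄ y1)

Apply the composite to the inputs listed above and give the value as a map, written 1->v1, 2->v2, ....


1->1, 2->1, 3->1

(y4 ⋄ y2) = 1->3, 2->3, 3->2
(y3 ⋄ (y4 ⋄ y2)) = 1->1, 2->1, 3->1
((y3 ⋄ (y4 ⋄ y2)) ⋄ y1) = 1->1, 2->1, 3->1


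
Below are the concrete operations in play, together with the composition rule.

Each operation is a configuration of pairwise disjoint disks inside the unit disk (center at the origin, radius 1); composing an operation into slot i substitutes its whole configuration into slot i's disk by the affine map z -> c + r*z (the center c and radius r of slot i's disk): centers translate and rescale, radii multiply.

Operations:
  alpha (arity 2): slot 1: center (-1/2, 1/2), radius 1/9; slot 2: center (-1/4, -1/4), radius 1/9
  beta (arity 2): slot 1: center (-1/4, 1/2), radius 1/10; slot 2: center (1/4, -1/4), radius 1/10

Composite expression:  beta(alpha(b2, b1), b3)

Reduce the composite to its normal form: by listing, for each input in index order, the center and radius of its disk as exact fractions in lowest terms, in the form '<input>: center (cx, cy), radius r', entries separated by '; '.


b1: center (-11/40, 19/40), radius 1/90; b2: center (-3/10, 11/20), radius 1/90; b3: center (1/4, -1/4), radius 1/10

Below beta, radii multiply path by path; the b-disk centers shift.
b2 passes through 2 substitutions, ending at center (-3/10, 11/20), radius 1/90
b1 passes through 2 substitutions, ending at center (-11/40, 19/40), radius 1/90
b3 passes through 1 substitution, ending at center (1/4, -1/4), radius 1/10


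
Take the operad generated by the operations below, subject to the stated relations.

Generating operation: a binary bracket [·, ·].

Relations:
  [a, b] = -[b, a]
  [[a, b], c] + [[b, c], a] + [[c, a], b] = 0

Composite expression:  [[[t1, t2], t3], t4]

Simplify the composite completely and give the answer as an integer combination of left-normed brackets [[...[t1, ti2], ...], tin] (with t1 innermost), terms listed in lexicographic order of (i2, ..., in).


In the tensor algebra, words opening t1 carry the t1-anchored form.
Composite bracket: [[[t1, t2], t3], t4]
The bracket unfolds into 8 signed words via [a, b] = ab - ba (2^3 = 8).
Collect the words opening with t1:
  the word t1t2t3t4 carries sign +1 and contributes +[[[t1, t2], t3], t4]

[[[t1, t2], t3], t4]


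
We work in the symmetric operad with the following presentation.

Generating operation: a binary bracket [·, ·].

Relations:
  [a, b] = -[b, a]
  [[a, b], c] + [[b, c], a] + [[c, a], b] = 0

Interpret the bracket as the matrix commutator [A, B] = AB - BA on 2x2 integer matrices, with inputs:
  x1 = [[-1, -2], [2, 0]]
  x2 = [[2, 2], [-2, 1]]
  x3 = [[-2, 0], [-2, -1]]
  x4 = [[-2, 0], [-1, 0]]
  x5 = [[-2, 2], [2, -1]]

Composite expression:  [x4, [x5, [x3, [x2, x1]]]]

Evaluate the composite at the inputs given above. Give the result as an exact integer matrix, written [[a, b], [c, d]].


[[0, 0], [0, 0]]

[x2, x1] = [[0, 0], [0, 0]]
[x3, [x2, x1]] = [[0, 0], [0, 0]]
[x5, [x3, [x2, x1]]] = [[0, 0], [0, 0]]
[x4, [x5, [x3, [x2, x1]]]] = [[0, 0], [0, 0]]


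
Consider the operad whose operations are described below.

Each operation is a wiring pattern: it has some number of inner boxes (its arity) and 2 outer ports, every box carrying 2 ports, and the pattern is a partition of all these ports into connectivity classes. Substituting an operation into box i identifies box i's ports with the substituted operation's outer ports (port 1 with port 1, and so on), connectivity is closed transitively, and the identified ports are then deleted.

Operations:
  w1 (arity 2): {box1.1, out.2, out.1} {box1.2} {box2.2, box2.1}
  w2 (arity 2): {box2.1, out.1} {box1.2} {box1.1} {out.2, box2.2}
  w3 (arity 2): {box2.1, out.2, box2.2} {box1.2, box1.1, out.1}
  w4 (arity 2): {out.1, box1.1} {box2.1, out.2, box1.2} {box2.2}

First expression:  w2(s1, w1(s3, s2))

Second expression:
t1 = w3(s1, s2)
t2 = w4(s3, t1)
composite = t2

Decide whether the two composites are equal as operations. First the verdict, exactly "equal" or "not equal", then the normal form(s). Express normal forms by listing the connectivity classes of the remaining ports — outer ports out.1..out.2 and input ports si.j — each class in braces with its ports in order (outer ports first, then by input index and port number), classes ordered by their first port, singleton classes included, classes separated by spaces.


not equal — first {out.1, out.2, s3.1} {s1.1} {s1.2} {s2.1, s2.2} {s3.2}, second {out.1, s3.1} {out.2, s1.1, s1.2, s3.2} {s2.1, s2.2}


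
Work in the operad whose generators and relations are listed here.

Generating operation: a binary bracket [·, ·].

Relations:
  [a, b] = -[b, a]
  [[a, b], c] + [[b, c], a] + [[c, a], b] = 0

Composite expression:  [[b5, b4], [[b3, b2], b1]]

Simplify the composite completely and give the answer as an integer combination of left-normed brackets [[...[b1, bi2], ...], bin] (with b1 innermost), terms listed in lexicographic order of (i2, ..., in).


[[[[b1, b2], b3], b4], b5] - [[[[b1, b2], b3], b5], b4] - [[[[b1, b3], b2], b4], b5] + [[[[b1, b3], b2], b5], b4]

Left-normed coefficients sit on the b1-initial expansion words.
Composite bracket: [[b5, b4], [[b3, b2], b1]]
The bracket unfolds into 16 signed words via [a, b] = ab - ba (2^4 = 16).
The b1-initial words carry the normal form:
  b1b2b3b4b5 (sign +1) contributes +[[[[b1, b2], b3], b4], b5]
  b1b2b3b5b4 (sign -1) contributes -[[[[b1, b2], b3], b5], b4]
  b1b3b2b4b5 (sign -1) contributes -[[[[b1, b3], b2], b4], b5]
  b1b3b2b5b4 (sign +1) contributes +[[[[b1, b3], b2], b5], b4]


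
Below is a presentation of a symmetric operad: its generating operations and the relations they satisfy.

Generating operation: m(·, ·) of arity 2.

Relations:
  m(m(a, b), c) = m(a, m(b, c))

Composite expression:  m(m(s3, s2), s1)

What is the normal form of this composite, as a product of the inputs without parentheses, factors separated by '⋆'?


The m-tree's shape is irrelevant; the s-reading-order decides.
m(s3, s2) reduces to s3 ⋆ s2
m(m(s3, s2), s1) reduces to s3 ⋆ s2 ⋆ s1

s3 ⋆ s2 ⋆ s1


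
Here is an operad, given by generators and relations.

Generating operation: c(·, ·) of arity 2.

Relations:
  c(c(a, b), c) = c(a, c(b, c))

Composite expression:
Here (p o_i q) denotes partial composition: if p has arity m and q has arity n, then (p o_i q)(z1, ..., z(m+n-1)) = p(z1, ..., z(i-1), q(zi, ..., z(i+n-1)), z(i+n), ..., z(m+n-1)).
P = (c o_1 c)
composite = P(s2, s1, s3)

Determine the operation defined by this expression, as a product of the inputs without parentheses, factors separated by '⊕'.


Key point: c is associative — brackets drop, the s-order remains.
c(s2, s1) spells out as s2 ⊕ s1
c(c(s2, s1), s3) spells out as s2 ⊕ s1 ⊕ s3

s2 ⊕ s1 ⊕ s3


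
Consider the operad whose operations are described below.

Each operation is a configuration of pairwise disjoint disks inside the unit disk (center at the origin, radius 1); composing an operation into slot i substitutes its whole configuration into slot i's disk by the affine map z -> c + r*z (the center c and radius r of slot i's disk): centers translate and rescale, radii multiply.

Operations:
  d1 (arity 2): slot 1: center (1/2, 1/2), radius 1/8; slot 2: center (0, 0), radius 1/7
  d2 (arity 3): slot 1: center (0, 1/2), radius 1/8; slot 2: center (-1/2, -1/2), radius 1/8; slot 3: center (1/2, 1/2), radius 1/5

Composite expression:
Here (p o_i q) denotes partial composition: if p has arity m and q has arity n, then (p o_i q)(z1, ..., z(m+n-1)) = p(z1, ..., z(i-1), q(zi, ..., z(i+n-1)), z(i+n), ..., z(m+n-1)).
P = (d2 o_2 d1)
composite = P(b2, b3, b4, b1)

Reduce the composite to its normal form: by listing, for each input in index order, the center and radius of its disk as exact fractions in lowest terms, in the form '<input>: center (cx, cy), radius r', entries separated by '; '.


b1: center (1/2, 1/2), radius 1/5; b2: center (0, 1/2), radius 1/8; b3: center (-7/16, -7/16), radius 1/64; b4: center (-1/2, -1/2), radius 1/56

Below d2, radii multiply path by path; the b-disk centers shift.
input b2: composing its 1 substitution step yields center (0, 1/2), radius 1/8
input b3: composing its 2 substitution steps yields center (-7/16, -7/16), radius 1/64
input b4: composing its 2 substitution steps yields center (-1/2, -1/2), radius 1/56
input b1: composing its 1 substitution step yields center (1/2, 1/2), radius 1/5


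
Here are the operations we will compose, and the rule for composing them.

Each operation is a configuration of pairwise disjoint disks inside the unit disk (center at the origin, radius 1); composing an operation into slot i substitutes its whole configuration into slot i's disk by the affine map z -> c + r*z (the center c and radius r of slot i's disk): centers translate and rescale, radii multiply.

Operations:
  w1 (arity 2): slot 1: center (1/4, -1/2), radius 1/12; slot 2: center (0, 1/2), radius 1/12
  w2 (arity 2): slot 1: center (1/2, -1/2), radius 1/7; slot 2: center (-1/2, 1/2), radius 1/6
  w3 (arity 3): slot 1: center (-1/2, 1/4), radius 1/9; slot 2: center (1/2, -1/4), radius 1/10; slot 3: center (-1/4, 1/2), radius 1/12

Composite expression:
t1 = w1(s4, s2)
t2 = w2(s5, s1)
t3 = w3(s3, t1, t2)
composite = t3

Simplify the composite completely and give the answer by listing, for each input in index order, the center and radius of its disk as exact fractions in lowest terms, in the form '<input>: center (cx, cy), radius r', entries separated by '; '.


Nesting under w3 composes maps z -> c + r*z down each s-path.
tracing s3 down its 1-map path: center (-1/2, 1/4), radius 1/9
tracing s4 down its 2-map path: center (21/40, -3/10), radius 1/120
tracing s2 down its 2-map path: center (1/2, -1/5), radius 1/120
tracing s5 down its 2-map path: center (-5/24, 11/24), radius 1/84
tracing s1 down its 2-map path: center (-7/24, 13/24), radius 1/72

s1: center (-7/24, 13/24), radius 1/72; s2: center (1/2, -1/5), radius 1/120; s3: center (-1/2, 1/4), radius 1/9; s4: center (21/40, -3/10), radius 1/120; s5: center (-5/24, 11/24), radius 1/84


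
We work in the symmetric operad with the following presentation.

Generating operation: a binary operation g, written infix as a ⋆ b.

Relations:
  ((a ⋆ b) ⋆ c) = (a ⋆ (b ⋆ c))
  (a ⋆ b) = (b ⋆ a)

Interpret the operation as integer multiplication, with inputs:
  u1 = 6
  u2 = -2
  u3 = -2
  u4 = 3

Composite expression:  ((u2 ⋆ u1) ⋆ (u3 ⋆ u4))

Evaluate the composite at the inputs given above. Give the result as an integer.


72


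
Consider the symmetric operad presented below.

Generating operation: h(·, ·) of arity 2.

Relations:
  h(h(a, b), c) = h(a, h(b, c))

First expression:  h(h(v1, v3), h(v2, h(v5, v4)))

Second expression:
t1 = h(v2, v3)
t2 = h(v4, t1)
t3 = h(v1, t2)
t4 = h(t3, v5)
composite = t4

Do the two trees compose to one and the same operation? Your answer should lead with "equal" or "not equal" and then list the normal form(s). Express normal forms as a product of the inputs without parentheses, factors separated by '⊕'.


not equal: they reduce to v1 ⊕ v3 ⊕ v2 ⊕ v5 ⊕ v4 and v1 ⊕ v4 ⊕ v2 ⊕ v3 ⊕ v5


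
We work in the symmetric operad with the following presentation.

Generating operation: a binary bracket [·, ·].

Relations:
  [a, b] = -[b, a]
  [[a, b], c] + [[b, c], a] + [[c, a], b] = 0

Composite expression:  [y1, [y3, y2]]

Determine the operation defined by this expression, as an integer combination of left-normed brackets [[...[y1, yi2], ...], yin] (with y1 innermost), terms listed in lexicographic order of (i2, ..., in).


-[[y1, y2], y3] + [[y1, y3], y2]


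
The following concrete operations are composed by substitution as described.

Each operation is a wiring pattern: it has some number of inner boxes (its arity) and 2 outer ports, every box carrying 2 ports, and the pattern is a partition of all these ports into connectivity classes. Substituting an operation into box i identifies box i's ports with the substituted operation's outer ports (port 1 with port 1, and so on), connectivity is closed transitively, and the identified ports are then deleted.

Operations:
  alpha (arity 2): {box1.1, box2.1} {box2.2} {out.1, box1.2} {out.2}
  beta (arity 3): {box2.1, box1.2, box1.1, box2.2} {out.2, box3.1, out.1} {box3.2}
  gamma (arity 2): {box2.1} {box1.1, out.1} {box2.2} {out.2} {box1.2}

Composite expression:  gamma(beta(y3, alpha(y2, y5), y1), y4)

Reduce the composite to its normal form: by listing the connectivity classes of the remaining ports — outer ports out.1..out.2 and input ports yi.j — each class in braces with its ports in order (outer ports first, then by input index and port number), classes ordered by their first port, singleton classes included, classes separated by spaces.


Treat the ports identified at gamma as solder joints: merge, then drop.
through alpha, on inputs (y2, y5): {out.1, y2.2} {out.2} {y2.1, y5.1} {y5.2} (out.j = stage outer ports)
through beta, on inputs (y3, y2, y5, y1): {out.1, out.2, y1.1} {y1.2} {y2.1, y5.1} {y2.2, y3.1, y3.2} {y5.2} (out.j = stage outer ports)
through gamma, on inputs (y3, y2, y5, y1, y4): {out.1, y1.1} {out.2} {y1.2} {y2.1, y5.1} {y2.2, y3.1, y3.2} {y4.1} {y4.2} {y5.2} (out.j = stage outer ports)

{out.1, y1.1} {out.2} {y1.2} {y2.1, y5.1} {y2.2, y3.1, y3.2} {y4.1} {y4.2} {y5.2}


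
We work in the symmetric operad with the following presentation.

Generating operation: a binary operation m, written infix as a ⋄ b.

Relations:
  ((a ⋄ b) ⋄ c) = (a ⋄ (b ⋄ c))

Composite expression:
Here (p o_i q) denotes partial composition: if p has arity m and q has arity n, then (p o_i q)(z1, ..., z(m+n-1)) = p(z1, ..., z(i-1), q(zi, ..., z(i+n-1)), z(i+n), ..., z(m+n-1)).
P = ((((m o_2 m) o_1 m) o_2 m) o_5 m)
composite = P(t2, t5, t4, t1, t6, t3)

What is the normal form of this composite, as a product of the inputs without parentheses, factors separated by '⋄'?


All parenthesizations of m agree; list the t-inputs left to right.
(t5 ⋄ t4) spells out as t5 ⋄ t4
(t2 ⋄ (t5 ⋄ t4)) spells out as t2 ⋄ t5 ⋄ t4
(t6 ⋄ t3) spells out as t6 ⋄ t3
(t1 ⋄ (t6 ⋄ t3)) spells out as t1 ⋄ t6 ⋄ t3
((t2 ⋄ (t5 ⋄ t4)) ⋄ (t1 ⋄ (t6 ⋄ t3))) spells out as t2 ⋄ t5 ⋄ t4 ⋄ t1 ⋄ t6 ⋄ t3

t2 ⋄ t5 ⋄ t4 ⋄ t1 ⋄ t6 ⋄ t3


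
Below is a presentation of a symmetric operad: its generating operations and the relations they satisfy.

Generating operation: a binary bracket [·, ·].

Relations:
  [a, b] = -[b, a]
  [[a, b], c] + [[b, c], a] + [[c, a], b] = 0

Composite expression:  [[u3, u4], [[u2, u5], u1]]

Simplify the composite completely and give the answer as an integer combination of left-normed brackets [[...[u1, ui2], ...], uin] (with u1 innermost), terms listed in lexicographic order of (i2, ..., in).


Antisymmetry and Jacobi reduce to u1-anchored left-normed brackets.
Composite bracket: [[u3, u4], [[u2, u5], u1]]
Full expansion: 16 signed words from ab - ba (2^4 = 16).
Words beginning with u1 determine it all:
  sign of u1u2u5u3u4 is +1, so it contributes +[[[[u1, u2], u5], u3], u4]
  sign of u1u2u5u4u3 is -1, so it contributes -[[[[u1, u2], u5], u4], u3]
  sign of u1u5u2u3u4 is -1, so it contributes -[[[[u1, u5], u2], u3], u4]
  sign of u1u5u2u4u3 is +1, so it contributes +[[[[u1, u5], u2], u4], u3]

[[[[u1, u2], u5], u3], u4] - [[[[u1, u2], u5], u4], u3] - [[[[u1, u5], u2], u3], u4] + [[[[u1, u5], u2], u4], u3]


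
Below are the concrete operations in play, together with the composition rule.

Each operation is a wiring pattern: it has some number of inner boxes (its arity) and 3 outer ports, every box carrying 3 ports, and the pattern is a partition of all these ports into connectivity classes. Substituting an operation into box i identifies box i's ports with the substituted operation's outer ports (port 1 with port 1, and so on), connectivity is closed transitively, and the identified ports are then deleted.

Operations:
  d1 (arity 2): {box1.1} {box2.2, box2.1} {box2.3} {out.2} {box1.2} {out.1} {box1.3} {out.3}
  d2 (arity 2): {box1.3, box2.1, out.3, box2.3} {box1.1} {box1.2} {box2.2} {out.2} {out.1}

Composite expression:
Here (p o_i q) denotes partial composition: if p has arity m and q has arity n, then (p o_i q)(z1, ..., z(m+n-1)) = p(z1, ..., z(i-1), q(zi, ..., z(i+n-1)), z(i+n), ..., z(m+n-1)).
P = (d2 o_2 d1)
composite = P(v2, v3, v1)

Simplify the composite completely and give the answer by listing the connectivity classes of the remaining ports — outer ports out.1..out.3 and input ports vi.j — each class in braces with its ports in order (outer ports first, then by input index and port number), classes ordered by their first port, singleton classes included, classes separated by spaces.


{out.1} {out.2} {out.3, v2.3} {v1.1, v1.2} {v1.3} {v2.1} {v2.2} {v3.1} {v3.2} {v3.3}

Treat the ports identified at d2 as solder joints: merge, then drop.
d1 over (v3, v1) gives {out.1} {out.2} {out.3} {v1.1, v1.2} {v1.3} {v3.1} {v3.2} {v3.3}, out.j being that stage's outer ports
d2 over (v2, v3, v1) gives {out.1} {out.2} {out.3, v2.3} {v1.1, v1.2} {v1.3} {v2.1} {v2.2} {v3.1} {v3.2} {v3.3}, out.j being that stage's outer ports


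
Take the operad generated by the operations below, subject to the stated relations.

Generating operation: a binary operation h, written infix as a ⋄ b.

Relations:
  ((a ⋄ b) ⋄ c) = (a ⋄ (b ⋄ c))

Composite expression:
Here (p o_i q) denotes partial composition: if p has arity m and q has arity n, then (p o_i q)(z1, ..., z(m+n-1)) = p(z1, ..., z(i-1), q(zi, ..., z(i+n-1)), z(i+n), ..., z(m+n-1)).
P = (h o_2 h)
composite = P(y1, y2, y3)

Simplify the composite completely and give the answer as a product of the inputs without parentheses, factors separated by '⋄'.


y1 ⋄ y2 ⋄ y3

Under associativity of h, the answer is the y's in reading order.
(y2 ⋄ y3) linearizes to y2 ⋄ y3
(y1 ⋄ (y2 ⋄ y3)) linearizes to y1 ⋄ y2 ⋄ y3


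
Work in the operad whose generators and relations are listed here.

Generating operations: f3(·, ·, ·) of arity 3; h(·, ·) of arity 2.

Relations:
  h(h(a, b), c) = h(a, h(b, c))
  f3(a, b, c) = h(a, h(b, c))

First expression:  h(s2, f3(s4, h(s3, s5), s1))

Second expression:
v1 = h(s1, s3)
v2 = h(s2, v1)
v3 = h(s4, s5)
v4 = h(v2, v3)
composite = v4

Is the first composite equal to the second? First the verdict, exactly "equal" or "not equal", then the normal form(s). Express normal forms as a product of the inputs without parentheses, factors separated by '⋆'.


not equal; first: s2 ⋆ s4 ⋆ s3 ⋆ s5 ⋆ s1; second: s2 ⋆ s1 ⋆ s3 ⋆ s4 ⋆ s5

The first composite normalizes to s2 ⋆ s4 ⋆ s3 ⋆ s5 ⋆ s1
The second composite normalizes to s2 ⋆ s1 ⋆ s3 ⋆ s4 ⋆ s5
They disagree, so not equal.


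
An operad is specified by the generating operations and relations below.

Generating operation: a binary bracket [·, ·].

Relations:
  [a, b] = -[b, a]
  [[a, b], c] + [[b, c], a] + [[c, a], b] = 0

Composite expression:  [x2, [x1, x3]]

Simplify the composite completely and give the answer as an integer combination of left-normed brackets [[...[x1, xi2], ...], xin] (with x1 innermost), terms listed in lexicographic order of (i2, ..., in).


-[[x1, x3], x2]

Antisymmetry and Jacobi reduce to x1-anchored left-normed brackets.
Composite bracket: [x2, [x1, x3]]
Full expansion: 4 signed words from ab - ba (2^2 = 4).
Coefficients come from the x1-initial words:
  from x1x3x2, sign -1: term -[[x1, x3], x2]


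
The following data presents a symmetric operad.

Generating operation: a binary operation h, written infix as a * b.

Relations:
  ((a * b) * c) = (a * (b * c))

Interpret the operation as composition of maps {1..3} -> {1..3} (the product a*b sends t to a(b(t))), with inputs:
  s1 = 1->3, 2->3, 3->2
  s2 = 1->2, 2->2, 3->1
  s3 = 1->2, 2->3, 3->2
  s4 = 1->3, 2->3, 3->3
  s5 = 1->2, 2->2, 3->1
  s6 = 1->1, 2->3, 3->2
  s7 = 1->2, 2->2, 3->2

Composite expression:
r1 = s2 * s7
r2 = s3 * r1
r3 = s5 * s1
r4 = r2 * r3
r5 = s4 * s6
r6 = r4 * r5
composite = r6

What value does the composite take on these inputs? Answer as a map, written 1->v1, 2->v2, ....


(s2 * s7) = 1->2, 2->2, 3->2
(s3 * (s2 * s7)) = 1->3, 2->3, 3->3
(s5 * s1) = 1->1, 2->1, 3->2
((s3 * (s2 * s7)) * (s5 * s1)) = 1->3, 2->3, 3->3
(s4 * s6) = 1->3, 2->3, 3->3
(((s3 * (s2 * s7)) * (s5 * s1)) * (s4 * s6)) = 1->3, 2->3, 3->3

1->3, 2->3, 3->3


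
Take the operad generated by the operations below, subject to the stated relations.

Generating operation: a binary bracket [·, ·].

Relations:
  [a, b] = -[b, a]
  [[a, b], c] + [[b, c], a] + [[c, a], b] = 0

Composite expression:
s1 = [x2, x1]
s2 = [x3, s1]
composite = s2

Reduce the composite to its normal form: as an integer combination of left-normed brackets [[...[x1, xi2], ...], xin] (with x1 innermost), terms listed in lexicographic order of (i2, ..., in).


[[x1, x2], x3]

Skip Jacobi rewriting: expand, keep x1-initial words, read off terms.
Composite bracket: [x3, [x2, x1]]
Full expansion: 4 signed words from ab - ba (2^2 = 4).
Keep just the words that open with x1:
  the word x1x2x3 carries sign +1 and contributes +[[x1, x2], x3]


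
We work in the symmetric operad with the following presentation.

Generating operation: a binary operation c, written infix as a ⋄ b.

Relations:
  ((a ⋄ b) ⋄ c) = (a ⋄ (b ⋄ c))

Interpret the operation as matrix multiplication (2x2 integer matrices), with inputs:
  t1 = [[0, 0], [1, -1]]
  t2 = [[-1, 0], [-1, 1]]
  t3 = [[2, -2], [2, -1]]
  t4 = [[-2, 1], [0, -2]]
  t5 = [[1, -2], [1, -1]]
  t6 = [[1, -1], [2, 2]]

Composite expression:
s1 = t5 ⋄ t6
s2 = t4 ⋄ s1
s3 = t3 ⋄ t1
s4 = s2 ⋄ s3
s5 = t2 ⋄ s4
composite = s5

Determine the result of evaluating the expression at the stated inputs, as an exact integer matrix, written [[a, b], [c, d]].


[[17, -17], [7, -7]]


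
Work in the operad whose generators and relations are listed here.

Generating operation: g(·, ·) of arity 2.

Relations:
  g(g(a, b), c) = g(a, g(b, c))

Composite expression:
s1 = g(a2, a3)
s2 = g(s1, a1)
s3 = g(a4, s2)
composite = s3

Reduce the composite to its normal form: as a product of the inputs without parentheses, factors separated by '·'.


Associativity of g dissolves the nesting; only the a-input order survives.
g(a2, a3) flattens to a2 · a3
g(g(a2, a3), a1) flattens to a2 · a3 · a1
g(a4, g(g(a2, a3), a1)) flattens to a4 · a2 · a3 · a1

a4 · a2 · a3 · a1


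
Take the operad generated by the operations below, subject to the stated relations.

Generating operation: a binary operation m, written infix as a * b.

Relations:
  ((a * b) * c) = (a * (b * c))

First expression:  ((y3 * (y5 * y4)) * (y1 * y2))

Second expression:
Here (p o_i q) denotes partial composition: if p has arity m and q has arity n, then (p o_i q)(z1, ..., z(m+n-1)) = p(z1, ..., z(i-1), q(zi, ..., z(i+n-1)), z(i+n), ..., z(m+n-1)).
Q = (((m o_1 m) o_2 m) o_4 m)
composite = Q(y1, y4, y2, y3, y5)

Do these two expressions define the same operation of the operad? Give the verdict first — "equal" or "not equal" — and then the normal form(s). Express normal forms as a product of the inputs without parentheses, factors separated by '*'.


not equal; the first gives y3 * y5 * y4 * y1 * y2 and the second y1 * y4 * y2 * y3 * y5

The first composite normalizes to y3 * y5 * y4 * y1 * y2
The second composite normalizes to y1 * y4 * y2 * y3 * y5
No match — not equal.


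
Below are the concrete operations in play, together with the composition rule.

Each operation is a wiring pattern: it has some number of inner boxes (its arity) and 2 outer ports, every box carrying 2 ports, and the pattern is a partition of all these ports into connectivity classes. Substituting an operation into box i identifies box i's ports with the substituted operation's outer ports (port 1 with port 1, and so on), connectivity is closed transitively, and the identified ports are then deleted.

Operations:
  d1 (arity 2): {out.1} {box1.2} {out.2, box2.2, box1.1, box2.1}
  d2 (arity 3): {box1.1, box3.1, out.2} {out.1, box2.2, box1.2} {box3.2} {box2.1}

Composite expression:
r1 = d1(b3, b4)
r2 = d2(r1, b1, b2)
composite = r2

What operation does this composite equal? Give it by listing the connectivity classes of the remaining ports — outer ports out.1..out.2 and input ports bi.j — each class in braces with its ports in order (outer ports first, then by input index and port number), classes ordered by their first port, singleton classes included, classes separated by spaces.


{out.1, b1.2, b3.1, b4.1, b4.2} {out.2, b2.1} {b1.1} {b2.2} {b3.2}


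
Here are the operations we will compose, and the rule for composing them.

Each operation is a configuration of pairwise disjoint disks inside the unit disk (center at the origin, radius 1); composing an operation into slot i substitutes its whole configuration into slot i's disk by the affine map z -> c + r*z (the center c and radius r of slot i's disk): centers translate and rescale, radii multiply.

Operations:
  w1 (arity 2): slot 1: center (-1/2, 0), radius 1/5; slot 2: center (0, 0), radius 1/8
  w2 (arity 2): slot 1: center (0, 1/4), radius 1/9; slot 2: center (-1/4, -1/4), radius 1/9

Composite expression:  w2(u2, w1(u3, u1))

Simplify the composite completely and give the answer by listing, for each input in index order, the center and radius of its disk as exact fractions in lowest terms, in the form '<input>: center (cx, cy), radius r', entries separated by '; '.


u1: center (-1/4, -1/4), radius 1/72; u2: center (0, 1/4), radius 1/9; u3: center (-11/36, -1/4), radius 1/45

Follow each u-input down from w2: c' goes to c + r*c', radius to r*r'.
for u2, the 1-step affine chain lands on center (0, 1/4), radius 1/9
for u3, the 2-step affine chain lands on center (-11/36, -1/4), radius 1/45
for u1, the 2-step affine chain lands on center (-1/4, -1/4), radius 1/72


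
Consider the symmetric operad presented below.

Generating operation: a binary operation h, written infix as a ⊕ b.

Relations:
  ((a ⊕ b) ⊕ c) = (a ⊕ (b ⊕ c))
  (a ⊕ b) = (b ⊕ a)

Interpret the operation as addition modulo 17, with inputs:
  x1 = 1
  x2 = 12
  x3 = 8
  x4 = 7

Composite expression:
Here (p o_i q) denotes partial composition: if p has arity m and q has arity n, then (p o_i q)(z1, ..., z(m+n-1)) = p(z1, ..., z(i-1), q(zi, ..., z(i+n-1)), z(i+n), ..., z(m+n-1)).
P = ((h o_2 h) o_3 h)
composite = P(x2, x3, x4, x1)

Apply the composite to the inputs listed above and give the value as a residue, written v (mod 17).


(x4 ⊕ x1) = 8
(x3 ⊕ (x4 ⊕ x1)) = 16
(x2 ⊕ (x3 ⊕ (x4 ⊕ x1))) = 11

11 (mod 17)


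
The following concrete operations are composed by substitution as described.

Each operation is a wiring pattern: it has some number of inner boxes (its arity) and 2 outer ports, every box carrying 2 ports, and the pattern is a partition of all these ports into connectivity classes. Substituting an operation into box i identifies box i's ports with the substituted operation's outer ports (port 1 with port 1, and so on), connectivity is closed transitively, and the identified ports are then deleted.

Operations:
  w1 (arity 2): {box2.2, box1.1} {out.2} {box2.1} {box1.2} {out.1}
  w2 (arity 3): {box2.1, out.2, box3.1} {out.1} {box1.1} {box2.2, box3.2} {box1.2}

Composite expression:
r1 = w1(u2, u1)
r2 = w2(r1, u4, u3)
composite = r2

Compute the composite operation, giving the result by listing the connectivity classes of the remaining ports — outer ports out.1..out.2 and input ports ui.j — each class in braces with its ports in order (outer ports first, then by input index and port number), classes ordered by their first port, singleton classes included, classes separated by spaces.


{out.1} {out.2, u3.1, u4.1} {u1.1} {u1.2, u2.1} {u2.2} {u3.2, u4.2}

Reachability decides: close wires over w2-identified ports.
w1 over (u2, u1) gives {out.1} {out.2} {u1.1} {u1.2, u2.1} {u2.2}, out.j being that stage's outer ports
w2 over (u2, u1, u4, u3) gives {out.1} {out.2, u3.1, u4.1} {u1.1} {u1.2, u2.1} {u2.2} {u3.2, u4.2}, out.j being that stage's outer ports


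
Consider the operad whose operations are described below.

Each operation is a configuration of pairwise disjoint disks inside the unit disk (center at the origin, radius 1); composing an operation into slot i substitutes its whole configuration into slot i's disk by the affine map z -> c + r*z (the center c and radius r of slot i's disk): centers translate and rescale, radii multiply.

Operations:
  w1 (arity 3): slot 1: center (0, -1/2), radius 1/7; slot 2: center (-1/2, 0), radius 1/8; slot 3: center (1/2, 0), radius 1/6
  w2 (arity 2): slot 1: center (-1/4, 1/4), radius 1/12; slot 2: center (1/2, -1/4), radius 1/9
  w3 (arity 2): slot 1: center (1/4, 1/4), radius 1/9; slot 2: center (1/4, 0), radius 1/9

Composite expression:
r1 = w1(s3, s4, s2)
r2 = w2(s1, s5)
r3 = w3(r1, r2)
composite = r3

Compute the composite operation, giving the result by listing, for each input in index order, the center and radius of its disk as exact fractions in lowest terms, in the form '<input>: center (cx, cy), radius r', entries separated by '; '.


Below w3, radii multiply path by path; the s-disk centers shift.
input s3: composing its 2 substitution steps yields center (1/4, 7/36), radius 1/63
input s4: composing its 2 substitution steps yields center (7/36, 1/4), radius 1/72
input s2: composing its 2 substitution steps yields center (11/36, 1/4), radius 1/54
input s1: composing its 2 substitution steps yields center (2/9, 1/36), radius 1/108
input s5: composing its 2 substitution steps yields center (11/36, -1/36), radius 1/81

s1: center (2/9, 1/36), radius 1/108; s2: center (11/36, 1/4), radius 1/54; s3: center (1/4, 7/36), radius 1/63; s4: center (7/36, 1/4), radius 1/72; s5: center (11/36, -1/36), radius 1/81


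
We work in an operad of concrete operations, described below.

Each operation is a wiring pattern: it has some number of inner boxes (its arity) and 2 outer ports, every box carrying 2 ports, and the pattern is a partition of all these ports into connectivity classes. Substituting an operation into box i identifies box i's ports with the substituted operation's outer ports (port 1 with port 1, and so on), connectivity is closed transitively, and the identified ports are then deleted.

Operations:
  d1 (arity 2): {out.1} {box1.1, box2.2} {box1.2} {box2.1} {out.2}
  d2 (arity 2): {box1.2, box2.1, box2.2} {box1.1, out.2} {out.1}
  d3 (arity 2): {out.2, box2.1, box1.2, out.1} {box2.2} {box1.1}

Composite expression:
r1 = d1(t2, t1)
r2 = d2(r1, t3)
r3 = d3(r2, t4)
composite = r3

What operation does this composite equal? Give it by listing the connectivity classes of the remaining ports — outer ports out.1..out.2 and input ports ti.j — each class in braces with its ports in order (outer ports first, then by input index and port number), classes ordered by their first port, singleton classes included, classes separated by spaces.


Treat the ports identified at d3 as solder joints: merge, then drop.
stage d1: inputs (t2, t1), connectivity {out.1} {out.2} {t1.1} {t1.2, t2.1} {t2.2}, out.j its boundary
stage d2: inputs (t2, t1, t3), connectivity {out.1} {out.2} {t1.1} {t1.2, t2.1} {t2.2} {t3.1, t3.2}, out.j its boundary
stage d3: inputs (t2, t1, t3, t4), connectivity {out.1, out.2, t4.1} {t1.1} {t1.2, t2.1} {t2.2} {t3.1, t3.2} {t4.2}, out.j its boundary

{out.1, out.2, t4.1} {t1.1} {t1.2, t2.1} {t2.2} {t3.1, t3.2} {t4.2}


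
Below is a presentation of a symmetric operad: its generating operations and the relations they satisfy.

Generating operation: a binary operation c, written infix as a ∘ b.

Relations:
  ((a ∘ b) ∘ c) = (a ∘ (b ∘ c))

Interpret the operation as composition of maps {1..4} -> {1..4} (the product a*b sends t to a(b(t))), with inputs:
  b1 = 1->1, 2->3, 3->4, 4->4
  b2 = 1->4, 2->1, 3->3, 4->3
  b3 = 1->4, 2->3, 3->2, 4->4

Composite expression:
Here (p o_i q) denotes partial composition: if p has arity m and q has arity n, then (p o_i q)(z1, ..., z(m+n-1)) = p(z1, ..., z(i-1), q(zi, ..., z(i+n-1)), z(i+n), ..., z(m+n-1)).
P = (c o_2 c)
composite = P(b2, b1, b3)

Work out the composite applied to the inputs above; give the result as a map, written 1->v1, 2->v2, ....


1->3, 2->3, 3->3, 4->3

(b1 ∘ b3) = 1->4, 2->4, 3->3, 4->4
(b2 ∘ (b1 ∘ b3)) = 1->3, 2->3, 3->3, 4->3
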